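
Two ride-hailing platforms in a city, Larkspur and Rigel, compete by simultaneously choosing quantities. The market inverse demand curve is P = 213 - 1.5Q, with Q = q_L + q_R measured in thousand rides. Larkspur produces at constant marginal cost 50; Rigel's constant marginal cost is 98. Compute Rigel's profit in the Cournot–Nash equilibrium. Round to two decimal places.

Larkspur's profit: π_L = (213 - 1.5Q)q_L - (50q_L). Setting ∂π_L/∂q_L = 0: 163 - 3q_L - (3/2)(q_R) = 0.
Rigel's profit: π_R = (213 - 1.5Q)q_R - (98q_R). Setting ∂π_R/∂q_R = 0: 115 - 3q_R - (3/2)(q_L) = 0.
Rearranging gives the reaction functions q_L = (163 - (3/2)q_R)/3 and q_R = (115 - (3/2)q_L)/3.
Solving the pair: q_L = 422/9, q_R = 134/9.
Price P = 213 - (3/2)·(556/9) = 361/3.
Rigel's profit: (361/3 - 98)·(134/9) = 332.5185.

332.52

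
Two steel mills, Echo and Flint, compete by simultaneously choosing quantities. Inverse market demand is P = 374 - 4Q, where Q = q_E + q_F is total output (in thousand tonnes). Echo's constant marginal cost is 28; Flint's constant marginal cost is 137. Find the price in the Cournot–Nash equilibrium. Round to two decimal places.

179.67

Echo's profit: π_E = (374 - 4Q)q_E - (28q_E). Setting ∂π_E/∂q_E = 0: 346 - 8q_E - 4(q_F) = 0.
Flint's profit: π_F = (374 - 4Q)q_F - (137q_F). Setting ∂π_F/∂q_F = 0: 237 - 8q_F - 4(q_E) = 0.
Best responses: q_E = (346 - 4q_F)/8, q_F = (237 - 4q_E)/8.
Solving the pair: q_E = 455/12, q_F = 32/3.
Total output Q = 583/12, so price P = 374 - 4·(583/12) = 539/3.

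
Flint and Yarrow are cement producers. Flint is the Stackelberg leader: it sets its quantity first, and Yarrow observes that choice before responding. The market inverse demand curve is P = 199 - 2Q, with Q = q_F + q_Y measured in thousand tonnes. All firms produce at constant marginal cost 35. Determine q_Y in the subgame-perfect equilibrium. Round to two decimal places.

The follower Yarrow best-responds to any q_F: π_Y = (199 - 2Q)q_Y - 35q_Y.
∂π_Y/∂q_Y = 164 - 2q_F - 4q_Y = 0 gives the reaction function q_Y = (164 - 2q_F)/4.
Flint substitutes q_Y(q_F) into its own profit: π_F = q_F(199 - 2q_F - (164 - 2q_F)/2) - 35q_F = (117 - q_F)q_F - 35q_F.
Maximising: ∂π_F/∂q_F = 82 - 2q_F = 0, giving q_F = 41.
Then q_Y = (164 - 2·41)/4 = 41/2.

20.50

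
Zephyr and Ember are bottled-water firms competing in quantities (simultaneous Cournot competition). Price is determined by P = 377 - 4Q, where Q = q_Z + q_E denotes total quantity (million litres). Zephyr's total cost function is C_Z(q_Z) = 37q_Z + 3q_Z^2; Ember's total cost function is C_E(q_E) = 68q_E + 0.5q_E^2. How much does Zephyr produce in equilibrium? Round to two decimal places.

16.58

Zephyr's profit: π_Z = (377 - 4Q)q_Z - (37q_Z + 3q_Z²). Setting ∂π_Z/∂q_Z = 0: 340 - 14q_Z - 4(q_E) = 0.
Ember's profit: π_E = (377 - 4Q)q_E - (68q_E + (1/2)q_E²). Setting ∂π_E/∂q_E = 0: 309 - 9q_E - 4(q_Z) = 0.
Rearranging gives the reaction functions q_Z = (340 - 4q_E)/14 and q_E = (309 - 4q_Z)/9.
Substituting one into the other gives q_Z = 912/55 and q_E = 1483/55.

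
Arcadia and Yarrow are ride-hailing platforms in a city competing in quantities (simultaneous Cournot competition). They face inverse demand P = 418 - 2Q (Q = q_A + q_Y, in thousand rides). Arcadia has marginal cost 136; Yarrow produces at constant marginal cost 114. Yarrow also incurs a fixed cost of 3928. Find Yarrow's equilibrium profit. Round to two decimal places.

Arcadia's profit: π_A = (418 - 2Q)q_A - (136q_A). Setting ∂π_A/∂q_A = 0: 282 - 4q_A - 2(q_Y) = 0.
Yarrow's profit: π_Y = (418 - 2Q)q_Y - (114q_Y). Setting ∂π_Y/∂q_Y = 0: 304 - 4q_Y - 2(q_A) = 0.
Rearranging gives the reaction functions q_A = (282 - 2q_Y)/4 and q_Y = (304 - 2q_A)/4.
Substituting one into the other gives q_A = 130/3 and q_Y = 163/3.
Price P = 418 - 2·(293/3) = 668/3.
Yarrow's profit: (668/3 - 114)·(163/3) - 3928 = 1976.2222.

1976.22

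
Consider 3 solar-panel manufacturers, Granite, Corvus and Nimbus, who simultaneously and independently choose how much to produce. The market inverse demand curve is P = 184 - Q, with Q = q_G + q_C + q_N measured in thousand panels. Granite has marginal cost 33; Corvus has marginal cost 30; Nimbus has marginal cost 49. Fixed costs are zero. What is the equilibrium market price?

Granite's profit: π_G = (184 - Q)q_G - (33q_G). Setting ∂π_G/∂q_G = 0: 151 - 2q_G - (q_C + q_N) = 0.
Corvus's profit: π_C = (184 - Q)q_C - (30q_C). Setting ∂π_C/∂q_C = 0: 154 - 2q_C - (q_G + q_N) = 0.
Nimbus's profit: π_N = (184 - Q)q_N - (49q_N). Setting ∂π_N/∂q_N = 0: 135 - 2q_N - (q_G + q_C) = 0.
Summing all 3 equations gives 440 − 4Q = 0, hence Q = 110.
Back-substituting: q_G = (151 − 110) = 41, q_C = (154 − 110) = 44, q_N = (135 − 110) = 25.
Total output Q = 110, so price P = 184 - 110 = 74.

74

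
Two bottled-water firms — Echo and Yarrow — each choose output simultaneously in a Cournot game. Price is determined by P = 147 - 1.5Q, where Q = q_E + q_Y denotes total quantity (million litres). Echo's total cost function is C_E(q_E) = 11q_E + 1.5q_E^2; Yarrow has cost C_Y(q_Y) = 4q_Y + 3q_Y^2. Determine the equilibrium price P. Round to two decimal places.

Echo's profit: π_E = (147 - 1.5Q)q_E - (11q_E + (3/2)q_E²). Setting ∂π_E/∂q_E = 0: 136 - 6q_E - (3/2)(q_Y) = 0.
Yarrow's profit: π_Y = (147 - 1.5Q)q_Y - (4q_Y + 3q_Y²). Setting ∂π_Y/∂q_Y = 0: 143 - 9q_Y - (3/2)(q_E) = 0.
So q_E = (136 - (3/2)q_Y)/6 and q_Y = (143 - (3/2)q_E)/9.
Substituting one into the other gives q_E = 1346/69 and q_Y = 872/69.
Total output Q = 32.1449, so price P = 147 - (3/2)·32.1449 = 98.7826.

98.78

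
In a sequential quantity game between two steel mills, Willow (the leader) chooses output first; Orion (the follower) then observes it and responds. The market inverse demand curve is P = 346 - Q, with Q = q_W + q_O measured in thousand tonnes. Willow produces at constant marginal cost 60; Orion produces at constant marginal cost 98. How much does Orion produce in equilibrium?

43

The follower Orion best-responds to any q_W: π_O = (346 - Q)q_O - 98q_O.
Follower FOC: 248 - q_W - 2q_O = 0, so q_O(q_W) = (248 - q_W)/2.
The leader anticipates this reaction. Substituting into P = 346 - Q gives P = 222 - (1/2)q_W, so π_W = (222 - (1/2)q_W)q_W - 60q_W.
The leader's first-order condition 162 - q_W = 0 yields q_W = 162.
Then q_O = (248 - 162)/2 = 43.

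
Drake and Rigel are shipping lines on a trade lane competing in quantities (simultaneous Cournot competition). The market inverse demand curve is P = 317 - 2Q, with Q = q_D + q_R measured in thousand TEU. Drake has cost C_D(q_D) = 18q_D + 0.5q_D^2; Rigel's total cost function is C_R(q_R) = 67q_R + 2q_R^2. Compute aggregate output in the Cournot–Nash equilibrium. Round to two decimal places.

70.67

Drake's profit: π_D = (317 - 2Q)q_D - (18q_D + (1/2)q_D²). Setting ∂π_D/∂q_D = 0: 299 - 5q_D - 2(q_R) = 0.
Rigel's profit: π_R = (317 - 2Q)q_R - (67q_R + 2q_R²). Setting ∂π_R/∂q_R = 0: 250 - 8q_R - 2(q_D) = 0.
Rearranging gives the reaction functions q_D = (299 - 2q_R)/5 and q_R = (250 - 2q_D)/8.
Substituting one into the other gives q_D = 473/9 and q_R = 163/9.
Total output Q = 473/9 + 163/9 = 212/3.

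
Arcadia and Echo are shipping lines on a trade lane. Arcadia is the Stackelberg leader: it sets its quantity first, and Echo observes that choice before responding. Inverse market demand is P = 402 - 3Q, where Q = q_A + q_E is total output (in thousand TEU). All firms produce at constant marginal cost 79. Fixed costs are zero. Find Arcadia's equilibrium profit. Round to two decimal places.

4347.04

The follower Echo best-responds to any q_A: π_E = (402 - 3Q)q_E - 79q_E.
∂π_E/∂q_E = 323 - 3q_A - 6q_E = 0 gives the reaction function q_E = (323 - 3q_A)/6.
The leader anticipates this reaction. Substituting into P = 402 - 3Q gives P = 481/2 - (3/2)q_A, so π_A = (481/2 - (3/2)q_A)q_A - 79q_A.
Leader FOC: 323/2 - 3q_A = 0, so q_A = 323/6.
Then q_E = (323 - 3·(323/6))/6 = 323/12.
Price P = 402 - 3·(323/4) = 639/4.
Arcadia's profit: (639/4 - 79)·(323/6) = 4347.0417.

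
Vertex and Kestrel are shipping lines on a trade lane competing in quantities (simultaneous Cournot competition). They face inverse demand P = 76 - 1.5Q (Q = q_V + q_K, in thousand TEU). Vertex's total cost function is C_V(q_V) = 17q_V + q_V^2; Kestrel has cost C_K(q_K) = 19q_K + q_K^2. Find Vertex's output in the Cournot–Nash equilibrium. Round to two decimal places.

9.21

Vertex's profit: π_V = (76 - 1.5Q)q_V - (17q_V + q_V²). Setting ∂π_V/∂q_V = 0: 59 - 5q_V - (3/2)(q_K) = 0.
Kestrel's first-order condition: 57 - 5q_K - (3/2)(q_V) = 0.
Best responses: q_V = (59 - (3/2)q_K)/5, q_K = (57 - (3/2)q_V)/5.
Solving the pair: q_V = 838/91, q_K = 786/91.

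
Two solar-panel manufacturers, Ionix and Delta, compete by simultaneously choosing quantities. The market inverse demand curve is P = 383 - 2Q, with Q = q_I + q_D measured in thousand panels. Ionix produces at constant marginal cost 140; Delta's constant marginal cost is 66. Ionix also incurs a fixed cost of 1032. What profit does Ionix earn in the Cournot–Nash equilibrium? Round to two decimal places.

Ionix's profit: π_I = (383 - 2Q)q_I - (140q_I). Setting ∂π_I/∂q_I = 0: 243 - 4q_I - 2(q_D) = 0.
Delta's profit: π_D = (383 - 2Q)q_D - (66q_D). Setting ∂π_D/∂q_D = 0: 317 - 4q_D - 2(q_I) = 0.
Rearranging gives the reaction functions q_I = (243 - 2q_D)/4 and q_D = (317 - 2q_I)/4.
Substituting one into the other gives q_I = 169/6 and q_D = 391/6.
Price P = 383 - 2·(280/3) = 589/3.
Ionix's profit: (589/3 - 140)·(169/6) - 1032 = 554.7222.

554.72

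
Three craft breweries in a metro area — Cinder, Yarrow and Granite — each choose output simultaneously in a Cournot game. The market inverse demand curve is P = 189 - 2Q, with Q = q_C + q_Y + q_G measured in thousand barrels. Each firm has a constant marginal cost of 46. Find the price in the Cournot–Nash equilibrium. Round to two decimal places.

Each firm earns π_i = (189 - 2Q)q_i - 46q_i.
First-order condition (treating rivals' output as given): 143 - 4q_i - 2·Σ_{j≠i} q_j = 0.
With identical firms every q_j equals q_i, so Σ_{j≠i} q_j = 2q_i and 143 = 8q_i, giving q_i = 143/8.
Total output Q = 429/8, so price P = 189 - 2·(429/8) = 327/4.

81.75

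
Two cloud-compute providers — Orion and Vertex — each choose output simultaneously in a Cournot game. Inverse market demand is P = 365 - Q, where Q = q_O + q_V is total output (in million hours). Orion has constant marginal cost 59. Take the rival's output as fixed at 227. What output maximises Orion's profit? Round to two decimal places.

With the rival's output fixed at 227, Orion's profit is π_O = (365 - 227 - q_O)q_O - (59q_O) = (138 - q_O)q_O - (59q_O).
∂π_O/∂q_O = 79 - 2q_O = 0, so q_O = 79/2.

39.50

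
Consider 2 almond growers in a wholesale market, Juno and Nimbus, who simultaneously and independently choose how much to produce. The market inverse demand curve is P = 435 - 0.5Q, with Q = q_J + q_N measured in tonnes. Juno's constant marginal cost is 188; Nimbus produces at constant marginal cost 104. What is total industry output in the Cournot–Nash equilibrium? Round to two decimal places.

Juno's profit: π_J = (435 - 0.5Q)q_J - (188q_J). Setting ∂π_J/∂q_J = 0: 247 - q_J - (1/2)(q_N) = 0.
Nimbus's first-order condition: 331 - q_N - (1/2)(q_J) = 0.
Best responses: q_J = (247 - (1/2)q_N), q_N = (331 - (1/2)q_J).
Substituting one into the other gives q_J = 326/3 and q_N = 830/3.
Total output Q = 326/3 + 830/3 = 1156/3.

385.33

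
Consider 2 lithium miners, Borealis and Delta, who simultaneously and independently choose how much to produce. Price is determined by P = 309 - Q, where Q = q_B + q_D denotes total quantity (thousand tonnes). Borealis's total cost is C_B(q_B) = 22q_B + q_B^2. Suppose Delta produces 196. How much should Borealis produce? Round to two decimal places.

22.75

With the rival's output fixed at 196, Borealis's profit is π_B = (309 - 196 - q_B)q_B - (22q_B + q_B²) = (113 - q_B)q_B - (22q_B + q_B²).
∂π_B/∂q_B = 91 - 4q_B = 0, so q_B = 91/4.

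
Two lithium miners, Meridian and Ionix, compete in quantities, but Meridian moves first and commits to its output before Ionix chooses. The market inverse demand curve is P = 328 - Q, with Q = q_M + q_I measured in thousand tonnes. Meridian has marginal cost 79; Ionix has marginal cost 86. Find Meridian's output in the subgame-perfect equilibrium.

128

The follower Ionix best-responds to any q_M: π_I = (328 - Q)q_I - 86q_I.
Setting the follower's marginal profit to zero, 242 - q_M - 2q_I = 0, i.e. q_I = (242 - q_M)/2.
Meridian substitutes q_I(q_M) into its own profit: π_M = q_M(328 - q_M - (242 - q_M)/2) - 79q_M = (207 - (1/2)q_M)q_M - 79q_M.
Maximising: ∂π_M/∂q_M = 128 - q_M = 0, giving q_M = 128.
Then q_I = (242 - 128)/2 = 57.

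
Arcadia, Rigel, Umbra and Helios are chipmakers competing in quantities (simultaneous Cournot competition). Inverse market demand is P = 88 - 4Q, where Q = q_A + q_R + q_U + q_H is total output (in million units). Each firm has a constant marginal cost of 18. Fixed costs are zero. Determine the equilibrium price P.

Each firm earns π_i = (88 - 4Q)q_i - 18q_i.
Setting ∂π_i/∂q_i = 0 with rivals' quantities fixed: 70 - 8q_i - 4·Σ_{j≠i} q_j = 0.
With identical firms every q_j equals q_i, so Σ_{j≠i} q_j = 3q_i and 70 = 20q_i, giving q_i = 7/2.
Total output Q = 14, so price P = 88 - 4·14 = 32.

32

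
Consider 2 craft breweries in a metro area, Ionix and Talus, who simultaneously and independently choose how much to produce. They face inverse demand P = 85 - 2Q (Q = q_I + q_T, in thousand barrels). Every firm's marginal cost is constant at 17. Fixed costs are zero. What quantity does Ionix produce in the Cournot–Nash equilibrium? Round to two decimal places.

Each firm earns π_i = (85 - 2Q)q_i - 17q_i.
Setting ∂π_i/∂q_i = 0 with rivals' quantities fixed: 68 - 4q_i - 2q_j = 0.
By symmetry each firm produces the same amount; substituting q_j = q_i yields q_i = 68/6 = 34/3.

11.33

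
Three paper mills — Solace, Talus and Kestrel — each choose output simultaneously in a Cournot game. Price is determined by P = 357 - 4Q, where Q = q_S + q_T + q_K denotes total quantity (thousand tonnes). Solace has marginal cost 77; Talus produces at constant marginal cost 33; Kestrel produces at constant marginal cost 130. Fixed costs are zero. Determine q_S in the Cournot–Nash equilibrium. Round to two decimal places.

18.06

Solace's profit: π_S = (357 - 4Q)q_S - (77q_S). Setting ∂π_S/∂q_S = 0: 280 - 8q_S - 4(q_T + q_K) = 0.
Talus's profit: π_T = (357 - 4Q)q_T - (33q_T). Setting ∂π_T/∂q_T = 0: 324 - 8q_T - 4(q_S + q_K) = 0.
Kestrel's profit: π_K = (357 - 4Q)q_K - (130q_K). Setting ∂π_K/∂q_K = 0: 227 - 8q_K - 4(q_S + q_T) = 0.
Adding the 3 conditions: 831 − 8Q − 8Q = 0, i.e. Q = 831/16.
Back-substituting: q_S = (280 − 831/4)/4 = 289/16, q_T = (324 − 831/4)/4 = 465/16, q_K = (227 − 831/4)/4 = 77/16.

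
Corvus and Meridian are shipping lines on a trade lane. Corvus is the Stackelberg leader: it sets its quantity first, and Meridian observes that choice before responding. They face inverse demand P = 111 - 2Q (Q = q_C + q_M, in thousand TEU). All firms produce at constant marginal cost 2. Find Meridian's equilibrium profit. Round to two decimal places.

371.28

Solve by backward induction. Given q_C, the follower Meridian maximises π_M = (111 - 2q_C - 2q_M)q_M - 2q_M.
Setting the follower's marginal profit to zero, 109 - 2q_C - 4q_M = 0, i.e. q_M = (109 - 2q_C)/4.
The leader anticipates this reaction. Substituting into P = 111 - 2Q gives P = 113/2 - q_C, so π_C = (113/2 - q_C)q_C - 2q_C.
Maximising: ∂π_C/∂q_C = 109/2 - 2q_C = 0, giving q_C = 109/4.
Then q_M = (109 - 2·(109/4))/4 = 109/8.
Price P = 111 - 2·(327/8) = 117/4.
Meridian's profit: (117/4 - 2)·(109/8) = 371.2813.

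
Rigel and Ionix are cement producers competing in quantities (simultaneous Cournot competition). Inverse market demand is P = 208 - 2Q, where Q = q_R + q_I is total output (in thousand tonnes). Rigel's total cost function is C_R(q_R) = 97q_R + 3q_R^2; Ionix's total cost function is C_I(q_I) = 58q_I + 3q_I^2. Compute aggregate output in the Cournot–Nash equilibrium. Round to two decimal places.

21.75

Rigel's profit: π_R = (208 - 2Q)q_R - (97q_R + 3q_R²). Setting ∂π_R/∂q_R = 0: 111 - 10q_R - 2(q_I) = 0.
Ionix's profit: π_I = (208 - 2Q)q_I - (58q_I + 3q_I²). Setting ∂π_I/∂q_I = 0: 150 - 10q_I - 2(q_R) = 0.
Rearranging gives the reaction functions q_R = (111 - 2q_I)/10 and q_I = (150 - 2q_R)/10.
Substituting one into the other gives q_R = 135/16 and q_I = 213/16.
Total output Q = 135/16 + 213/16 = 87/4.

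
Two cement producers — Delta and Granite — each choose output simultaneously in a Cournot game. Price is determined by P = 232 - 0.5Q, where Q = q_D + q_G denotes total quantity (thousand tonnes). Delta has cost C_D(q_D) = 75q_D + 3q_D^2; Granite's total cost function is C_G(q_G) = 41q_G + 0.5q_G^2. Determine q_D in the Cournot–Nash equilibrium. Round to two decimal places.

15.89

Delta's profit: π_D = (232 - 0.5Q)q_D - (75q_D + 3q_D²). Setting ∂π_D/∂q_D = 0: 157 - 7q_D - (1/2)(q_G) = 0.
Granite's profit: π_G = (232 - 0.5Q)q_G - (41q_G + (1/2)q_G²). Setting ∂π_G/∂q_G = 0: 191 - 2q_G - (1/2)(q_D) = 0.
So q_D = (157 - (1/2)q_G)/7 and q_G = (191 - (1/2)q_D)/2.
Solving the pair: q_D = 874/55, q_G = 91.5273.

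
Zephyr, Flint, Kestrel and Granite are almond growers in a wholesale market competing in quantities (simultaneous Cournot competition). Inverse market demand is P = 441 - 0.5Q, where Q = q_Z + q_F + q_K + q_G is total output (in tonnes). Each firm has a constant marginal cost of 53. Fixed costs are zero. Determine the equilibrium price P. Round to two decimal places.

A representative firm's profit is π_i = q_i(441 - 0.5Q) - 53q_i.
First-order condition (treating rivals' output as given): 388 - q_i - (1/2)·Σ_{j≠i} q_j = 0.
With identical firms every q_j equals q_i, so Σ_{j≠i} q_j = 3q_i and 388 = (5/2)q_i, giving q_i = 776/5.
Total output Q = 620.8000, so price P = 441 - (1/2)·620.8000 = 653/5.

130.60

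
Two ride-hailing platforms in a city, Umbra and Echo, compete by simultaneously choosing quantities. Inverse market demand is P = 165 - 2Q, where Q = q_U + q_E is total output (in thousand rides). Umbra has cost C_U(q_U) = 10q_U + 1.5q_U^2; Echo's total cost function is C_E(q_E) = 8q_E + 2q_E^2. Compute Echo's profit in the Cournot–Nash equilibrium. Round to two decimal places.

920.89

Umbra's profit: π_U = (165 - 2Q)q_U - (10q_U + (3/2)q_U²). Setting ∂π_U/∂q_U = 0: 155 - 7q_U - 2(q_E) = 0.
Echo's profit: π_E = (165 - 2Q)q_E - (8q_E + 2q_E²). Setting ∂π_E/∂q_E = 0: 157 - 8q_E - 2(q_U) = 0.
Best responses: q_U = (155 - 2q_E)/7, q_E = (157 - 2q_U)/8.
Substituting one into the other gives q_U = 463/26 and q_E = 789/52.
Price P = 165 - 2·(1715/52) = 99.0385.
Echo's profit: 99.0385·(789/52) - 8·(789/52) - 2(789/52)² = 920.8891.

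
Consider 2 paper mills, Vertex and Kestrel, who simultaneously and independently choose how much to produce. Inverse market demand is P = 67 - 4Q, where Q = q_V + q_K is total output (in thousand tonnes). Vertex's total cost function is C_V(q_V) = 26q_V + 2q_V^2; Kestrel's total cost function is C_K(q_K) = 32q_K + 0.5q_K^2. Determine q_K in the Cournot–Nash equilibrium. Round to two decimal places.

Vertex's profit: π_V = (67 - 4Q)q_V - (26q_V + 2q_V²). Setting ∂π_V/∂q_V = 0: 41 - 12q_V - 4(q_K) = 0.
Kestrel's profit: π_K = (67 - 4Q)q_K - (32q_K + (1/2)q_K²). Setting ∂π_K/∂q_K = 0: 35 - 9q_K - 4(q_V) = 0.
Best responses: q_V = (41 - 4q_K)/12, q_K = (35 - 4q_V)/9.
Solving the pair: q_V = 229/92, q_K = 64/23.

2.78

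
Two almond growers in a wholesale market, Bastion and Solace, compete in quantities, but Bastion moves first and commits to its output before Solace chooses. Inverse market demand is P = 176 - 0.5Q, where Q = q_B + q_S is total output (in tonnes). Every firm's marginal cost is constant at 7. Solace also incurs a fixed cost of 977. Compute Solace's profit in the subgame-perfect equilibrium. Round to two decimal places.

2593.13

Solve by backward induction. Given q_B, the follower Solace maximises π_S = (176 - (1/2)q_B - (1/2)q_S)q_S - 7q_S.
Setting the follower's marginal profit to zero, 169 - (1/2)q_B - q_S = 0, i.e. q_S = (169 - (1/2)q_B).
Bastion substitutes q_S(q_B) into its own profit: π_B = q_B(176 - (1/2)q_B - (169 - (1/2)q_B)/2) - 7q_B = (183/2 - (1/4)q_B)q_B - 7q_B.
Leader FOC: 169/2 - (1/2)q_B = 0, so q_B = 169.
Then q_S = (169 - (1/2)·169) = 169/2.
Price P = 176 - (1/2)·(507/2) = 197/4.
Solace's profit: (197/4 - 7)·(169/2) - 977 = 2593.1250.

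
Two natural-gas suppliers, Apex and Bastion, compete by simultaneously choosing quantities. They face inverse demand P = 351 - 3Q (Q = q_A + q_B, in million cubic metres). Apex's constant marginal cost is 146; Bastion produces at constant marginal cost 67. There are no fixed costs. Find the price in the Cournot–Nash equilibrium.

Apex's profit: π_A = (351 - 3Q)q_A - (146q_A). Setting ∂π_A/∂q_A = 0: 205 - 6q_A - 3(q_B) = 0.
Bastion's profit: π_B = (351 - 3Q)q_B - (67q_B). Setting ∂π_B/∂q_B = 0: 284 - 6q_B - 3(q_A) = 0.
So q_A = (205 - 3q_B)/6 and q_B = (284 - 3q_A)/6.
Substituting one into the other gives q_A = 14 and q_B = 121/3.
Total output Q = 163/3, so price P = 351 - 3·(163/3) = 188.

188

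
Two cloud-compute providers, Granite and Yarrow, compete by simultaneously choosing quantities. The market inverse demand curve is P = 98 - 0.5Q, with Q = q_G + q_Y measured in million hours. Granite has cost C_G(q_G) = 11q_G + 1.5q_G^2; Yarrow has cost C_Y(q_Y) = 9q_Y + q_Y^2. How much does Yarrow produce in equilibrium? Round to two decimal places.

Granite's profit: π_G = (98 - 0.5Q)q_G - (11q_G + (3/2)q_G²). Setting ∂π_G/∂q_G = 0: 87 - 4q_G - (1/2)(q_Y) = 0.
Yarrow's first-order condition: 89 - 3q_Y - (1/2)(q_G) = 0.
So q_G = (87 - (1/2)q_Y)/4 and q_Y = (89 - (1/2)q_G)/3.
Solving the pair: q_G = 866/47, q_Y = 1250/47.

26.60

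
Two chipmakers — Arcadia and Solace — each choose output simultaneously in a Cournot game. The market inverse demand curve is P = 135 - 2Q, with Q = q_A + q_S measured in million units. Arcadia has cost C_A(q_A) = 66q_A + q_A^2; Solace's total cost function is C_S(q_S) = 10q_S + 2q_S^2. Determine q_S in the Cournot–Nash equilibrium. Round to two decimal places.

13.91

Arcadia's profit: π_A = (135 - 2Q)q_A - (66q_A + q_A²). Setting ∂π_A/∂q_A = 0: 69 - 6q_A - 2(q_S) = 0.
Solace's profit: π_S = (135 - 2Q)q_S - (10q_S + 2q_S²). Setting ∂π_S/∂q_S = 0: 125 - 8q_S - 2(q_A) = 0.
Best responses: q_A = (69 - 2q_S)/6, q_S = (125 - 2q_A)/8.
Solving the pair: q_A = 151/22, q_S = 153/11.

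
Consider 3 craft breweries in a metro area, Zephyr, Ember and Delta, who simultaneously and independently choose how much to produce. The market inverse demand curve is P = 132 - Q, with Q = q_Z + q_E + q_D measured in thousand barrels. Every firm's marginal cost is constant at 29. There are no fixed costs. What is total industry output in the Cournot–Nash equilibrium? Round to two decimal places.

77.25

A representative firm's profit is π_i = q_i(132 - Q) - 29q_i.
First-order condition (treating rivals' output as given): 103 - 2q_i - Σ_{j≠i} q_j = 0.
By symmetry each firm produces the same amount; substituting Σ_{j≠i} q_j = 2q_i yields q_i = 103/4.
Total output Q = 103/4 + 103/4 + 103/4 = 309/4.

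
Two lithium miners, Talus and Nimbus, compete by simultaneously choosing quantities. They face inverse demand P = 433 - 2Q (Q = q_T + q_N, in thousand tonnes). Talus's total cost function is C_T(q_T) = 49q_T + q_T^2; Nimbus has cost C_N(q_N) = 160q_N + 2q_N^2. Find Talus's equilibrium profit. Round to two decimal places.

Talus's profit: π_T = (433 - 2Q)q_T - (49q_T + q_T²). Setting ∂π_T/∂q_T = 0: 384 - 6q_T - 2(q_N) = 0.
Nimbus's first-order condition: 273 - 8q_N - 2(q_T) = 0.
Best responses: q_T = (384 - 2q_N)/6, q_N = (273 - 2q_T)/8.
Solving the pair: q_T = 1263/22, q_N = 435/22.
Price P = 433 - 2·(849/11) = 278.6364.
Talus's profit: 278.6364·(1263/22) - 49·(1263/22) - (1263/22)² = 9887.4112.

9887.41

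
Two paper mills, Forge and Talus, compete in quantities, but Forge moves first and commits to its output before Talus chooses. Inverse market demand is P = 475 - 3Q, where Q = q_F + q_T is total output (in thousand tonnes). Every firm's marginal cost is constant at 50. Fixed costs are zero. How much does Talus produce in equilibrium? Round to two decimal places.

35.42

Solve by backward induction. Given q_F, the follower Talus maximises π_T = (475 - 3q_F - 3q_T)q_T - 50q_T.
Follower FOC: 425 - 3q_F - 6q_T = 0, so q_T(q_F) = (425 - 3q_F)/6.
The leader anticipates this reaction. Substituting into P = 475 - 3Q gives P = 525/2 - (3/2)q_F, so π_F = (525/2 - (3/2)q_F)q_F - 50q_F.
The leader's first-order condition 425/2 - 3q_F = 0 yields q_F = 425/6.
Then q_T = (425 - 3·(425/6))/6 = 425/12.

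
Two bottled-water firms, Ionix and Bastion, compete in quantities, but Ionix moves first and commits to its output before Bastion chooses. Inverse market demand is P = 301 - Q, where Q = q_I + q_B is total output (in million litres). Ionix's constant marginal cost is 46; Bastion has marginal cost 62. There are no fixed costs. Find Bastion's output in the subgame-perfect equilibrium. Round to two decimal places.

51.75

Solve by backward induction. Given q_I, the follower Bastion maximises π_B = (301 - q_I - q_B)q_B - 62q_B.
∂π_B/∂q_B = 239 - q_I - 2q_B = 0 gives the reaction function q_B = (239 - q_I)/2.
Ionix substitutes q_B(q_I) into its own profit: π_I = q_I(301 - q_I - (239 - q_I)/2) - 46q_I = (363/2 - (1/2)q_I)q_I - 46q_I.
Maximising: ∂π_I/∂q_I = 271/2 - q_I = 0, giving q_I = 271/2.
Then q_B = (239 - 271/2)/2 = 207/4.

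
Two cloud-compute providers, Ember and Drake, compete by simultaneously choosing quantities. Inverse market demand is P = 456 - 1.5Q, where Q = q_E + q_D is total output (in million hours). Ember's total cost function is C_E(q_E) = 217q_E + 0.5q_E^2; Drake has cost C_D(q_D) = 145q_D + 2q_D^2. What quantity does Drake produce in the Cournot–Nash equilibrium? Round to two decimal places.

34.39

Ember's profit: π_E = (456 - 1.5Q)q_E - (217q_E + (1/2)q_E²). Setting ∂π_E/∂q_E = 0: 239 - 4q_E - (3/2)(q_D) = 0.
Drake's profit: π_D = (456 - 1.5Q)q_D - (145q_D + 2q_D²). Setting ∂π_D/∂q_D = 0: 311 - 7q_D - (3/2)(q_E) = 0.
Best responses: q_E = (239 - (3/2)q_D)/4, q_D = (311 - (3/2)q_E)/7.
Solving the pair: q_E = 46.8544, q_D = 34.3883.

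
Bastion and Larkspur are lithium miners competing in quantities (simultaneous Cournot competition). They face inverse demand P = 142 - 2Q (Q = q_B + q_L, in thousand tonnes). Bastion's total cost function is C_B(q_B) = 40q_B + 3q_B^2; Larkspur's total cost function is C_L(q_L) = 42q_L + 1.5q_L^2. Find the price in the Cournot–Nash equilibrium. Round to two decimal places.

102.30

Bastion's profit: π_B = (142 - 2Q)q_B - (40q_B + 3q_B²). Setting ∂π_B/∂q_B = 0: 102 - 10q_B - 2(q_L) = 0.
Larkspur's profit: π_L = (142 - 2Q)q_L - (42q_L + (3/2)q_L²). Setting ∂π_L/∂q_L = 0: 100 - 7q_L - 2(q_B) = 0.
Rearranging gives the reaction functions q_B = (102 - 2q_L)/10 and q_L = (100 - 2q_B)/7.
Substituting one into the other gives q_B = 257/33 and q_L = 398/33.
Total output Q = 655/33, so price P = 142 - 2·(655/33) = 102.3030.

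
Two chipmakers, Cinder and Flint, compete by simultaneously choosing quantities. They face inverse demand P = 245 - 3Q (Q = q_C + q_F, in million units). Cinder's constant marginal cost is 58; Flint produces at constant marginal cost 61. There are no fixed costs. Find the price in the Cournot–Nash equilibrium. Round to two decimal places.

121.33

Cinder's profit: π_C = (245 - 3Q)q_C - (58q_C). Setting ∂π_C/∂q_C = 0: 187 - 6q_C - 3(q_F) = 0.
Flint's first-order condition: 184 - 6q_F - 3(q_C) = 0.
So q_C = (187 - 3q_F)/6 and q_F = (184 - 3q_C)/6.
Substituting one into the other gives q_C = 190/9 and q_F = 181/9.
Total output Q = 371/9, so price P = 245 - 3·(371/9) = 364/3.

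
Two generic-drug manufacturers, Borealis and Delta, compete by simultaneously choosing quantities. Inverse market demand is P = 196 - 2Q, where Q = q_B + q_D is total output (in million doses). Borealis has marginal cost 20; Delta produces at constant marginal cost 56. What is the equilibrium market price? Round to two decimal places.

90.67

Borealis's profit: π_B = (196 - 2Q)q_B - (20q_B). Setting ∂π_B/∂q_B = 0: 176 - 4q_B - 2(q_D) = 0.
Delta's profit: π_D = (196 - 2Q)q_D - (56q_D). Setting ∂π_D/∂q_D = 0: 140 - 4q_D - 2(q_B) = 0.
Best responses: q_B = (176 - 2q_D)/4, q_D = (140 - 2q_B)/4.
Solving the pair: q_B = 106/3, q_D = 52/3.
Total output Q = 158/3, so price P = 196 - 2·(158/3) = 272/3.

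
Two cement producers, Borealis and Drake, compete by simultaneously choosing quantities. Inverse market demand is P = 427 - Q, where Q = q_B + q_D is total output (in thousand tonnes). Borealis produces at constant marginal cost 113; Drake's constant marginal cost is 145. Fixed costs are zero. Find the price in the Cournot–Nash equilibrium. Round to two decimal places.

Borealis's profit: π_B = (427 - Q)q_B - (113q_B). Setting ∂π_B/∂q_B = 0: 314 - 2q_B - (q_D) = 0.
Drake's profit: π_D = (427 - Q)q_D - (145q_D). Setting ∂π_D/∂q_D = 0: 282 - 2q_D - (q_B) = 0.
Best responses: q_B = (314 - q_D)/2, q_D = (282 - q_B)/2.
Substituting one into the other gives q_B = 346/3 and q_D = 250/3.
Total output Q = 596/3, so price P = 427 - 596/3 = 685/3.

228.33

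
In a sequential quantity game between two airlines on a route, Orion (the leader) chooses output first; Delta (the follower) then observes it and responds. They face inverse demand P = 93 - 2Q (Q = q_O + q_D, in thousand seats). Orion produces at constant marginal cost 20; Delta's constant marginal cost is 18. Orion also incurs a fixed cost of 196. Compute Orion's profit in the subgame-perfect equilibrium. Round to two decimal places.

119.06

The follower Delta best-responds to any q_O: π_D = (93 - 2Q)q_D - 18q_D.
Follower FOC: 75 - 2q_O - 4q_D = 0, so q_D(q_O) = (75 - 2q_O)/4.
The leader anticipates this reaction. Substituting into P = 93 - 2Q gives P = 111/2 - q_O, so π_O = (111/2 - q_O)q_O - 20q_O.
Leader FOC: 71/2 - 2q_O = 0, so q_O = 71/4.
Then q_D = (75 - 2·(71/4))/4 = 79/8.
Price P = 93 - 2·(221/8) = 151/4.
Orion's profit: (151/4 - 20)·(71/4) - 196 = 1905/16.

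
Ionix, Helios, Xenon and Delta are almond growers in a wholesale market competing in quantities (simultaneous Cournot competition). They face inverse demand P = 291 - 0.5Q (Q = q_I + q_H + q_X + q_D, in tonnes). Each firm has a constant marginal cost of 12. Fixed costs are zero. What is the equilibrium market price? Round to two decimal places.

67.80

A representative firm's profit is π_i = q_i(291 - 0.5Q) - 12q_i.
First-order condition (treating rivals' output as given): 279 - q_i - (1/2)·Σ_{j≠i} q_j = 0.
By symmetry each firm produces the same amount; substituting Σ_{j≠i} q_j = 3q_i yields q_i = 279/(5/2) = 558/5.
Total output Q = 446.4000, so price P = 291 - (1/2)·446.4000 = 339/5.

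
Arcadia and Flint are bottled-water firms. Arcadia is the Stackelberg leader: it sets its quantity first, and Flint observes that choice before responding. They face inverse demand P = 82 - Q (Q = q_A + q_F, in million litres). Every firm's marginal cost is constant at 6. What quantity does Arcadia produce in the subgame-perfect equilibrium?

38

The follower Flint best-responds to any q_A: π_F = (82 - Q)q_F - 6q_F.
Setting the follower's marginal profit to zero, 76 - q_A - 2q_F = 0, i.e. q_F = (76 - q_A)/2.
Arcadia substitutes q_F(q_A) into its own profit: π_A = q_A(82 - q_A - (76 - q_A)/2) - 6q_A = (44 - (1/2)q_A)q_A - 6q_A.
The leader's first-order condition 38 - q_A = 0 yields q_A = 38.
Then q_F = (76 - 38)/2 = 19.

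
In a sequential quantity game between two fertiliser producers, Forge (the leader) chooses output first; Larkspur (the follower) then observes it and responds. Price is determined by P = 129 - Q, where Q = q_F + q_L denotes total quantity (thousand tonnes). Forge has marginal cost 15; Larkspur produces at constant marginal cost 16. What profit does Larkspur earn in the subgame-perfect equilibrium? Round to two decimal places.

Solve by backward induction. Given q_F, the follower Larkspur maximises π_L = (129 - q_F - q_L)q_L - 16q_L.
Setting the follower's marginal profit to zero, 113 - q_F - 2q_L = 0, i.e. q_L = (113 - q_F)/2.
The leader anticipates this reaction. Substituting into P = 129 - Q gives P = 145/2 - (1/2)q_F, so π_F = (145/2 - (1/2)q_F)q_F - 15q_F.
Maximising: ∂π_F/∂q_F = 115/2 - q_F = 0, giving q_F = 115/2.
Then q_L = (113 - 115/2)/2 = 111/4.
Price P = 129 - 341/4 = 175/4.
Larkspur's profit: (175/4 - 16)·(111/4) = 770.0625.

770.06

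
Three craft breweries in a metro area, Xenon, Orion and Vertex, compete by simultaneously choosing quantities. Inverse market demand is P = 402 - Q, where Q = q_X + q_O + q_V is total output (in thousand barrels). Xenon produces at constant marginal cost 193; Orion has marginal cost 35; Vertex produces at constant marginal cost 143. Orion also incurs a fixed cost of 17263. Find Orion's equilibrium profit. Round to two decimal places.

Xenon's profit: π_X = (402 - Q)q_X - (193q_X). Setting ∂π_X/∂q_X = 0: 209 - 2q_X - (q_O + q_V) = 0.
Orion's profit: π_O = (402 - Q)q_O - (35q_O). Setting ∂π_O/∂q_O = 0: 367 - 2q_O - (q_X + q_V) = 0.
Vertex's first-order condition: 259 - 2q_V - (q_X + q_O) = 0.
Adding the 3 first-order conditions: 835 − 4Q = 0, so Q = 835/4.
Back-substituting: q_X = (209 − 835/4) = 1/4, q_O = (367 − 835/4) = 633/4, q_V = (259 − 835/4) = 201/4.
Price P = 402 - 835/4 = 773/4.
Orion's profit: (773/4 - 35)·(633/4) - 17263 = 7780.0625.

7780.06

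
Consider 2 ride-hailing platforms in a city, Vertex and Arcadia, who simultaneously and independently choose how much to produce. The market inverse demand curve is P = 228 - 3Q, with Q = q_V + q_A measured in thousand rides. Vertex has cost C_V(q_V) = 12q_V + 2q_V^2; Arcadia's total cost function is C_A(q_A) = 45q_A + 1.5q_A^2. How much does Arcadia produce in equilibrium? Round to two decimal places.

Vertex's profit: π_V = (228 - 3Q)q_V - (12q_V + 2q_V²). Setting ∂π_V/∂q_V = 0: 216 - 10q_V - 3(q_A) = 0.
Arcadia's profit: π_A = (228 - 3Q)q_A - (45q_A + (3/2)q_A²). Setting ∂π_A/∂q_A = 0: 183 - 9q_A - 3(q_V) = 0.
So q_V = (216 - 3q_A)/10 and q_A = (183 - 3q_V)/9.
Substituting one into the other gives q_V = 155/9 and q_A = 394/27.

14.59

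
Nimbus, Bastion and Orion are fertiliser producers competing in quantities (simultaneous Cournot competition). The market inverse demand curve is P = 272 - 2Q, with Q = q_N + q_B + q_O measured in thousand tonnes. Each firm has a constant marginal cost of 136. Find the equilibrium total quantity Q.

51

A representative firm's profit is π_i = q_i(272 - 2Q) - 136q_i.
Setting ∂π_i/∂q_i = 0 with rivals' quantities fixed: 136 - 4q_i - 2·Σ_{j≠i} q_j = 0.
By symmetry each firm produces the same amount; substituting Σ_{j≠i} q_j = 2q_i yields q_i = 136/8 = 17.
Total output Q = 17 + 17 + 17 = 51.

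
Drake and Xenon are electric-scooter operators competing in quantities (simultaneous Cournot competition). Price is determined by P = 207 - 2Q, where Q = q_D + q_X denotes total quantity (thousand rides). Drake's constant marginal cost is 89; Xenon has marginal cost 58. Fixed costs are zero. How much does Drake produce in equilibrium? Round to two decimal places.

Drake's profit: π_D = (207 - 2Q)q_D - (89q_D). Setting ∂π_D/∂q_D = 0: 118 - 4q_D - 2(q_X) = 0.
Xenon's first-order condition: 149 - 4q_X - 2(q_D) = 0.
Best responses: q_D = (118 - 2q_X)/4, q_X = (149 - 2q_D)/4.
Substituting one into the other gives q_D = 29/2 and q_X = 30.

14.50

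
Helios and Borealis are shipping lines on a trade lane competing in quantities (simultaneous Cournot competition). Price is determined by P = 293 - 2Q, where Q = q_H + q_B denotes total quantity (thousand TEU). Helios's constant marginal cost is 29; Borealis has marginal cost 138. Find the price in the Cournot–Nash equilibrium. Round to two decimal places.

Helios's profit: π_H = (293 - 2Q)q_H - (29q_H). Setting ∂π_H/∂q_H = 0: 264 - 4q_H - 2(q_B) = 0.
Borealis's profit: π_B = (293 - 2Q)q_B - (138q_B). Setting ∂π_B/∂q_B = 0: 155 - 4q_B - 2(q_H) = 0.
So q_H = (264 - 2q_B)/4 and q_B = (155 - 2q_H)/4.
Solving the pair: q_H = 373/6, q_B = 23/3.
Total output Q = 419/6, so price P = 293 - 2·(419/6) = 460/3.

153.33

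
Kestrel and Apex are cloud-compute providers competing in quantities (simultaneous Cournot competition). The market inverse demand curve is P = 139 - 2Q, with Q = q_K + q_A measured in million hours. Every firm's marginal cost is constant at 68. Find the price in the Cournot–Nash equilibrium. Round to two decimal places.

91.67

Each firm earns π_i = (139 - 2Q)q_i - 68q_i.
Setting ∂π_i/∂q_i = 0 with rivals' quantities fixed: 71 - 4q_i - 2q_j = 0.
With identical firms every q_j equals q_i, so q_j = q_i and 71 = 6q_i, giving q_i = 71/6.
Total output Q = 71/3, so price P = 139 - 2·(71/3) = 275/3.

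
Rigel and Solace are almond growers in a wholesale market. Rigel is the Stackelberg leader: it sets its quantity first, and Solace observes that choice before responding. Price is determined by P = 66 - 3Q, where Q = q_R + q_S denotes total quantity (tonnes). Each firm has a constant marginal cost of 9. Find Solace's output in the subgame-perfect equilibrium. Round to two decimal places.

4.75

Solve by backward induction. Given q_R, the follower Solace maximises π_S = (66 - 3q_R - 3q_S)q_S - 9q_S.
Setting the follower's marginal profit to zero, 57 - 3q_R - 6q_S = 0, i.e. q_S = (57 - 3q_R)/6.
The leader anticipates this reaction. Substituting into P = 66 - 3Q gives P = 75/2 - (3/2)q_R, so π_R = (75/2 - (3/2)q_R)q_R - 9q_R.
Maximising: ∂π_R/∂q_R = 57/2 - 3q_R = 0, giving q_R = 19/2.
Then q_S = (57 - 3·(19/2))/6 = 19/4.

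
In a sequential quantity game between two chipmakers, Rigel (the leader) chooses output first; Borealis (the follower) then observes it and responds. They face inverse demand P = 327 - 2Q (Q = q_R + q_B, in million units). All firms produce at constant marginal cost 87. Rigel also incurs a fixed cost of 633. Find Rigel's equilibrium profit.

Solve by backward induction. Given q_R, the follower Borealis maximises π_B = (327 - 2q_R - 2q_B)q_B - 87q_B.
∂π_B/∂q_B = 240 - 2q_R - 4q_B = 0 gives the reaction function q_B = (240 - 2q_R)/4.
Rigel substitutes q_B(q_R) into its own profit: π_R = q_R(327 - 2q_R - (240 - 2q_R)/2) - 87q_R = (207 - q_R)q_R - 87q_R.
Leader FOC: 120 - 2q_R = 0, so q_R = 60.
Then q_B = (240 - 2·60)/4 = 30.
Price P = 327 - 2·90 = 147.
Rigel's profit: (147 - 87)·60 - 633 = 2967.

2967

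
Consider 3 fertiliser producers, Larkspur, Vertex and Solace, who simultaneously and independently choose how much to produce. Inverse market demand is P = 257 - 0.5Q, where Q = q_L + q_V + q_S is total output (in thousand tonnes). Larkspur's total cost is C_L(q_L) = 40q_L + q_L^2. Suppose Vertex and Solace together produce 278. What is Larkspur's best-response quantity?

26

With rivals' combined output fixed at 278, Larkspur's profit is π_L = (257 - (1/2)·278 - (1/2)q_L)q_L - (40q_L + q_L²) = (118 - (1/2)q_L)q_L - (40q_L + q_L²).
∂π_L/∂q_L = 78 - 3q_L = 0, so q_L = 26.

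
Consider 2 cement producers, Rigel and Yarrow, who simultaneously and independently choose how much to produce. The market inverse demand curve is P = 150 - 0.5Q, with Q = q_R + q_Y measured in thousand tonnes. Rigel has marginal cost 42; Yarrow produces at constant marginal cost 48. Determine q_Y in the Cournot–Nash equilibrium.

64

Rigel's profit: π_R = (150 - 0.5Q)q_R - (42q_R). Setting ∂π_R/∂q_R = 0: 108 - q_R - (1/2)(q_Y) = 0.
Yarrow's profit: π_Y = (150 - 0.5Q)q_Y - (48q_Y). Setting ∂π_Y/∂q_Y = 0: 102 - q_Y - (1/2)(q_R) = 0.
So q_R = (108 - (1/2)q_Y) and q_Y = (102 - (1/2)q_R).
Substituting one into the other gives q_R = 76 and q_Y = 64.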